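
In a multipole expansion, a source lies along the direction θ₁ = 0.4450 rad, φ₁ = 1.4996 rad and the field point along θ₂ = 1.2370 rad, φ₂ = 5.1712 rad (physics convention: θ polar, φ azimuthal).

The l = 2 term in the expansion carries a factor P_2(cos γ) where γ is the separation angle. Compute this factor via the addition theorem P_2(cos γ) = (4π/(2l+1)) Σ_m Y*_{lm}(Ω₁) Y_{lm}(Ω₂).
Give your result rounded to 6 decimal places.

-0.495433

Addition theorem: P_2(cos γ) = (4π/5) Σ_m Y*_{lm}(Ω₁) Y_{lm}(Ω₂), m = −2…2:
  [-2]  conj(Y_{2,-2})(Ω₁) = (-0.070850, 0.010157) ; Y_{2,-2}(Ω₂) = (-0.209545, 0.273834) ; Δ = (0.012065, -0.021530)
  [-1]  conj(Y_{2,-1})(Ω₁) = (0.021352, 0.299402) ; Y_{2,-1}(Ω₂) = (0.105911, 0.214409) ; Δ = (-0.061933, 0.036288)
  [+0]  conj(Y_{2,0})(Ω₁) = (0.455463, -0.000000) ; Y_{2,0}(Ω₂) = (-0.213826, 0.000000) ; Δ = (-0.097390, 0.000000)
  [+1]  conj(Y_{2,1})(Ω₁) = (-0.021352, 0.299402) ; Y_{2,1}(Ω₂) = (-0.105911, 0.214409) ; Δ = (-0.061933, -0.036288)
  [+2]  conj(Y_{2,2})(Ω₁) = (-0.070850, -0.010157) ; Y_{2,2}(Ω₂) = (-0.209545, -0.273834) ; Δ = (0.012065, 0.021530)
Accumulated sum (-0.197127, 0.000000); after 4π/(2l+1) scaling, (-0.495433, 0.000000) ⇒ P_2 = -0.495433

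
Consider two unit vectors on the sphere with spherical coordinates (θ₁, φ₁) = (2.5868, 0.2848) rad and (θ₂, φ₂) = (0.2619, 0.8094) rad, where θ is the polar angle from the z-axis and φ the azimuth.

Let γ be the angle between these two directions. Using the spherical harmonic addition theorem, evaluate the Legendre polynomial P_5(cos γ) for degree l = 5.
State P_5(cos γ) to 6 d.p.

Summing Y*_{l m}(θ₁,φ₁)·Y_{l m}(θ₂,φ₂) over m ∈ [−5, 5]; prefactor 4π/(2·5+1) = 1.142397:
  m=-5: 0.00275 + 0.01862j × -0.00033 + 0.00042j = -0.00001 - 0.00001j  (running Σ = -0.00001 - 0.00001j)
  m=-4: -0.04018 - 0.08725j × -0.00634 + 0.00061j = 0.00031 + 0.00053j  (running Σ = 0.00030 + 0.00052j)
  m=-3: 0.18272 + 0.20985j × -0.03358 - 0.02906j = -0.00004 - 0.01236j  (running Σ = 0.00026 - 0.01183j)
  m=-2: -0.39302 - 0.25169j × -0.00947 - 0.19718j = -0.04591 + 0.07988j  (running Σ = -0.04564 + 0.06805j)
  m=-1: 0.29913 + 0.08757j × 0.35571 - 0.37321j = 0.13909 - 0.08049j  (running Σ = 0.09344 - 0.01244j)
  m=0: 0.26724 + 0.00000j × 0.51161 + 0.00000j = 0.13672 + 0.00000j  (running Σ = 0.23016 - 0.01244j)
  m=1: -0.29913 + 0.08757j × -0.35571 - 0.37321j = 0.13909 + 0.08049j  (running Σ = 0.36925 + 0.06805j)
  m=2: -0.39302 + 0.25169j × -0.00947 + 0.19718j = -0.04591 - 0.07988j  (running Σ = 0.32334 - 0.01183j)
  m=3: -0.18272 + 0.20985j × 0.03358 - 0.02906j = -0.00004 + 0.01236j  (running Σ = 0.32331 + 0.00052j)
  m=4: -0.04018 + 0.08725j × -0.00634 - 0.00061j = 0.00031 - 0.00053j  (running Σ = 0.32361 - 0.00001j)
  m=5: -0.00275 + 0.01862j × 0.00033 + 0.00042j = -0.00001 + 0.00001j  (running Σ = 0.32361 - 0.00000j)
Σ over m = 0.32361 - 0.00000j; ×(4π/11) → 0.36969 - 0.00000j. Real part: 0.369686

0.369686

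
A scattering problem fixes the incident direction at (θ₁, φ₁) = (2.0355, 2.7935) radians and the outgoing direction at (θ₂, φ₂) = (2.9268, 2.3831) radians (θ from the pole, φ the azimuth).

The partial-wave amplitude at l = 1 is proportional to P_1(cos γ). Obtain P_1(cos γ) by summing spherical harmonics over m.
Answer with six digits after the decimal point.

Expand P_1 via completeness: Σ_{m} conj(Y_{1,m}) at Ω₁ times Y_{1,m} at Ω₂ —
  m=-1: Y*=-0.290332+0.105352i  Y=-0.053454-0.050652i  product +0.020856+0.009074i
  m=+0: Y*=-0.218971-0.000000i  Y=-0.477375+0.000000i  product +0.104531+0.000000i
  m=+1: Y*=+0.290332+0.105352i  Y=+0.053454-0.050652i  product +0.020856-0.009074i
Σ over m = +0.146242+0.000000i; ×(4π/3) → +0.612579+0.000000i. Real part: 0.612579

0.612579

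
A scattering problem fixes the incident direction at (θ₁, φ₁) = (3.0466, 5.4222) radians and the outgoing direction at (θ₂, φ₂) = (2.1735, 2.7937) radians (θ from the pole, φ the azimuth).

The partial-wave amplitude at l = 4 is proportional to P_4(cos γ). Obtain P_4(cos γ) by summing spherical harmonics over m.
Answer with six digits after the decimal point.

-0.283148

Term-by-term m-sum for l=4 (normalisation 4π/9 = 1.396263):
  term(m=-4) = -0.00000 - 0.00001j   from Y*(Ω₁)=-0.00003 + 0.00001j, Y(Ω₂)=0.03633 + 0.20055j
  term(m=-3) = -0.00001 + 0.00042j   from Y*(Ω₁)=0.00090 + 0.00056j, Y(Ω₂)=0.19955 + 0.34284j
  term(m=-2) = 0.00263 - 0.00433j   from Y*(Ω₁)=-0.00269 - 0.01766j, Y(Ω₂)=0.21771 + 0.18182j
  term(m=-1) = 0.02541 - 0.01432j   from Y*(Ω₁)=-0.11461 + 0.13339j, Y(Ω₂)=-0.15589 - 0.05653j
  term(m=+0) = -0.25882 + 0.00000j   from Y*(Ω₁)=0.80852 + 0.00000j, Y(Ω₂)=-0.32012 + 0.00000j
  term(m=+1) = 0.02541 + 0.01432j   from Y*(Ω₁)=0.11461 + 0.13339j, Y(Ω₂)=0.15589 - 0.05653j
  term(m=+2) = 0.00263 + 0.00433j   from Y*(Ω₁)=-0.00269 + 0.01766j, Y(Ω₂)=0.21771 - 0.18182j
  term(m=+3) = -0.00001 - 0.00042j   from Y*(Ω₁)=-0.00090 + 0.00056j, Y(Ω₂)=-0.19955 + 0.34284j
  term(m=+4) = -0.00000 + 0.00001j   from Y*(Ω₁)=-0.00003 - 0.00001j, Y(Ω₂)=0.03633 - 0.20055j
Accumulated sum -0.20279 - 0.00000j; after 4π/(2l+1) scaling, -0.28315 - 0.00000j ⇒ P_4 = -0.283148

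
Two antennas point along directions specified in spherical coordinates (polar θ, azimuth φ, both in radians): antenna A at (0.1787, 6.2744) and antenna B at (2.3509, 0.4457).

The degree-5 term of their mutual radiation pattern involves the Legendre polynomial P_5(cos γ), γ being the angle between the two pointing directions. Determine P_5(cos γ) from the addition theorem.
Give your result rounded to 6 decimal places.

0.099416

Summing Y*_{l m}(θ₁,φ₁)·Y_{l m}(θ₂,φ₂) over m ∈ [−5, 5]; prefactor 4π/(2·5+1) = 1.142397:
  [-5]  conj(Y_{5,-5})(Ω₁) = 0.00008 - 0.00000j ; Y_{5,-5}(Ω₂) = -0.05149 - 0.06666j ; Δ = -0.00000 - 0.00001j
  [-4]  conj(Y_{5,-4})(Ω₁) = 0.00144 - 0.00005j ; Y_{5,-4}(Ω₂) = 0.05546 + 0.25767j ; Δ = 0.00009 + 0.00037j
  [-3]  conj(Y_{5,-3})(Ω₁) = 0.01499 - 0.00040j ; Y_{5,-3}(Ω₂) = 0.09934 - 0.41732j ; Δ = 0.00132 - 0.00629j
  [-2]  conj(Y_{5,-2})(Ω₁) = 0.10038 - 0.00176j ; Y_{5,-2}(Ω₂) = -0.18322 + 0.22685j ; Δ = -0.01799 + 0.02309j
  [-1]  conj(Y_{5,-1})(Ω₁) = 0.40626 - 0.00357j ; Y_{5,-1}(Ω₂) = -0.16156 + 0.07719j ; Δ = -0.06536 + 0.03194j
  [+0]  conj(Y_{5,0})(Ω₁) = 0.72431 + 0.00000j ; Y_{5,0}(Ω₂) = 0.34640 + 0.00000j ; Δ = 0.25090 + 0.00000j
  [+1]  conj(Y_{5,1})(Ω₁) = -0.40626 - 0.00357j ; Y_{5,1}(Ω₂) = 0.16156 + 0.07719j ; Δ = -0.06536 - 0.03194j
  [+2]  conj(Y_{5,2})(Ω₁) = 0.10038 + 0.00176j ; Y_{5,2}(Ω₂) = -0.18322 - 0.22685j ; Δ = -0.01799 - 0.02309j
  [+3]  conj(Y_{5,3})(Ω₁) = -0.01499 - 0.00040j ; Y_{5,3}(Ω₂) = -0.09934 - 0.41732j ; Δ = 0.00132 + 0.00629j
  [+4]  conj(Y_{5,4})(Ω₁) = 0.00144 + 0.00005j ; Y_{5,4}(Ω₂) = 0.05546 - 0.25767j ; Δ = 0.00009 - 0.00037j
  [+5]  conj(Y_{5,5})(Ω₁) = -0.00008 - 0.00000j ; Y_{5,5}(Ω₂) = 0.05149 - 0.06666j ; Δ = -0.00000 + 0.00001j
Accumulated sum 0.08702 + 0.00000j; after 4π/(2l+1) scaling, 0.09942 + 0.00000j ⇒ P_5 = 0.099416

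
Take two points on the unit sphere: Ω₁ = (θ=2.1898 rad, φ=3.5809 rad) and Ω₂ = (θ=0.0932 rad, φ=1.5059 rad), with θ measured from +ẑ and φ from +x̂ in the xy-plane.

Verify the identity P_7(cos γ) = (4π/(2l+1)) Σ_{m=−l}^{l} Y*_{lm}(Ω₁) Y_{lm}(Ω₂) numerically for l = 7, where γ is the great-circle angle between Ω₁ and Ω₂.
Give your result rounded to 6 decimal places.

-0.316255

Addition theorem: P_7(cos γ) = (4π/15) Σ_m Y*_{lm}(Ω₁) Y_{lm}(Ω₂), m = −7…7:
  m=-7: Y*=+0.118610-0.007892i  Y=-0.000000+0.000000i  product -0.000000+0.000000i
  m=-6: Y*=+0.277196-0.153509i  Y=-0.000001-0.000000i  product -0.000000+0.000000i
  m=-5: Y*=+0.260059-0.359889i  Y=+0.000010-0.000029i  product -0.000008-0.000011i
  m=-4: Y*=+0.047806-0.253448i  Y=+0.000524+0.000139i  product +0.000060-0.000126i
  m=-3: Y*=+0.045041+0.174302i  Y=-0.001347+0.006834i  product -0.001252+0.000073i
  m=-2: Y*=+0.223870+0.270045i  Y=-0.062193-0.008118i  product -0.011731-0.018612i
  m=-1: Y*=-0.033673-0.015824i  Y=+0.023253-0.357800i  product -0.006445+0.011680i
  m=+0: Y*=-0.351537-0.000000i  Y=+0.963625+0.000000i  product -0.338750-0.000000i
  m=+1: Y*=+0.033673-0.015824i  Y=-0.023253-0.357800i  product -0.006445-0.011680i
  m=+2: Y*=+0.223870-0.270045i  Y=-0.062193+0.008118i  product -0.011731+0.018612i
  m=+3: Y*=-0.045041+0.174302i  Y=+0.001347+0.006834i  product -0.001252-0.000073i
  m=+4: Y*=+0.047806+0.253448i  Y=+0.000524-0.000139i  product +0.000060+0.000126i
  m=+5: Y*=-0.260059-0.359889i  Y=-0.000010-0.000029i  product -0.000008+0.000011i
  m=+6: Y*=+0.277196+0.153509i  Y=-0.000001+0.000000i  product -0.000000-0.000000i
  m=+7: Y*=-0.118610-0.007892i  Y=+0.000000+0.000000i  product -0.000000-0.000000i
Σ over m = -0.377501-0.000000i; ×(4π/15) → -0.316255-0.000000i. Real part: -0.316255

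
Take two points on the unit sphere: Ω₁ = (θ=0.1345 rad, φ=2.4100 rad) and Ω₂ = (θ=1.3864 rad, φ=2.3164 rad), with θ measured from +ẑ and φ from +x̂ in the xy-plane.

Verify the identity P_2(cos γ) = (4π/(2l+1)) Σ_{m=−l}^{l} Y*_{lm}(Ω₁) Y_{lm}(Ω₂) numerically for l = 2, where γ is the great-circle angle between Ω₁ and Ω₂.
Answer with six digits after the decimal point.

-0.353101

Addition theorem: P_2(cos γ) = (4π/5) Σ_m Y*_{lm}(Ω₁) Y_{lm}(Ω₂), m = −2…2:
  m=-2: +0.000746-0.006906i × -0.029678+0.372107i = +0.002547+0.000483i  (running Σ = +0.002547+0.000483i)
  m=-1: -0.076390+0.068582i × -0.094468-0.102302i = +0.014232+0.001336i  (running Σ = +0.016780+0.001819i)
  m=0: +0.613770-0.000000i × -0.283583+0.000000i = -0.174054+0.000000i  (running Σ = -0.157274+0.001819i)
  m=1: +0.076390+0.068582i × +0.094468-0.102302i = +0.014232-0.001336i  (running Σ = -0.143042+0.000483i)
  m=2: +0.000746+0.006906i × -0.029678-0.372107i = +0.002547-0.000483i  (running Σ = -0.140495-0.000000i)
Total Σ_m = -0.140495-0.000000i. Multiply by 2.513274: -0.353101-0.000000i. P_2(cos γ) = -0.353101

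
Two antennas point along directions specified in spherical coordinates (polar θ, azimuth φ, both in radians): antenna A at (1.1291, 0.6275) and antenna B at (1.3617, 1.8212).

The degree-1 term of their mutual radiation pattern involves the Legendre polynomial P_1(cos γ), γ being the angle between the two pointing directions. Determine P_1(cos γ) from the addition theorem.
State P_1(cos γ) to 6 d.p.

0.414366

Term-by-term m-sum for l=1 (normalisation 4π/3 = 4.188790):
  term(m=-1) = 0.03887 - 0.09814j   from Y*(Ω₁)=0.25284 + 0.18338j, Y(Ω₂)=-0.08375 - 0.32743j
  term(m=+0) = 0.02118 + 0.00000j   from Y*(Ω₁)=0.20886 + 0.00000j, Y(Ω₂)=0.10142 + 0.00000j
  term(m=+1) = 0.03887 + 0.09814j   from Y*(Ω₁)=-0.25284 + 0.18338j, Y(Ω₂)=0.08375 - 0.32743j
Σ over m = 0.09892 + 0.00000j; ×(4π/3) → 0.41437 + 0.00000j. Real part: 0.414366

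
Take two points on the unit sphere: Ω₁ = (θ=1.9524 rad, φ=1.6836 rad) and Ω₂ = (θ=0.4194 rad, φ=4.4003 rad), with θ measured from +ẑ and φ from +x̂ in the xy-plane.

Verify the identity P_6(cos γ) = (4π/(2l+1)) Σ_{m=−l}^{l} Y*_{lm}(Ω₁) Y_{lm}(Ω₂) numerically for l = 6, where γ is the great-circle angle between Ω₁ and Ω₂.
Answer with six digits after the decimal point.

-0.074521

Term-by-term m-sum for l=6 (normalisation 4π/13 = 0.966644):
  m=-6: (-0.240634, -0.193330) × (0.000655, -0.002103) = (-0.000564, 0.000380)  (running Σ = (-0.000564, 0.000380))
  m=-5: (0.229378, -0.362618) × (-0.017113, 0.000177) = (-0.003861, 0.006246)  (running Σ = (-0.004425, 0.006626))
  m=-4: (0.125187, 0.060660) × (0.025417, 0.076076) = (-0.001433, 0.011066)  (running Σ = (-0.005858, 0.017691))
  m=-3: (0.094918, -0.269691) × (0.199813, -0.147077) = (-0.020700, -0.067848)  (running Σ = (-0.026558, -0.050157))
  m=-2: (0.235591, 0.054071) × (-0.392135, -0.282429) = (-0.077112, -0.087741)  (running Σ = (-0.103670, -0.137898))
  m=-1: (0.023626, -0.208557) × (-0.138213, 0.428393) = (0.086079, 0.038947)  (running Σ = (-0.017591, -0.098951))
  m=0: (0.261883, -0.000000) × (-0.160037, 0.000000) = (-0.041911, 0.000000)  (running Σ = (-0.059502, -0.098951))
  m=1: (-0.023626, -0.208557) × (0.138213, 0.428393) = (0.086079, -0.038947)  (running Σ = (0.026577, -0.137898))
  m=2: (0.235591, -0.054071) × (-0.392135, 0.282429) = (-0.077112, 0.087741)  (running Σ = (-0.050535, -0.050157))
  m=3: (-0.094918, -0.269691) × (-0.199813, -0.147077) = (-0.020700, 0.067848)  (running Σ = (-0.071235, 0.017691))
  m=4: (0.125187, -0.060660) × (0.025417, -0.076076) = (-0.001433, -0.011066)  (running Σ = (-0.072667, 0.006626))
  m=5: (-0.229378, -0.362618) × (0.017113, 0.000177) = (-0.003861, -0.006246)  (running Σ = (-0.076529, 0.000380))
  m=6: (-0.240634, 0.193330) × (0.000655, 0.002103) = (-0.000564, -0.000380)  (running Σ = (-0.077093, -0.000000))
Accumulated sum (-0.077093, -0.000000); after 4π/(2l+1) scaling, (-0.074521, -0.000000) ⇒ P_6 = -0.074521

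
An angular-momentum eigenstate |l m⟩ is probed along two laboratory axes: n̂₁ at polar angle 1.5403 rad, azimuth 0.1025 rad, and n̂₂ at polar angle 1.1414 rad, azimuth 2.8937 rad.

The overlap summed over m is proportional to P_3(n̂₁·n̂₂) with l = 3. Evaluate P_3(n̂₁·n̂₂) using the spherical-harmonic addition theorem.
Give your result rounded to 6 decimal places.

Addition theorem: P_3(cos γ) = (4π/7) Σ_m Y*_{lm}(Ω₁) Y_{lm}(Ω₂), m = −3…3:
  m=-3: 0.39710 + 0.12611j × -0.23080 - 0.21231j = -0.06488 - 0.11341j  (running Σ = -0.06488 - 0.11341j)
  m=-2: 0.03048 + 0.00634j × 0.30938 + 0.16733j = 0.00837 + 0.00706j  (running Σ = -0.05651 - 0.10635j)
  m=-1: -0.31984 - 0.03290j × 0.03799 + 0.00962j = -0.01184 - 0.00433j  (running Σ = -0.06834 - 0.11068j)
  m=0: -0.03408 + 0.00000j × -0.33145 + 0.00000j = 0.01130 + 0.00000j  (running Σ = -0.05705 - 0.11068j)
  m=1: 0.31984 - 0.03290j × -0.03799 + 0.00962j = -0.01184 + 0.00433j  (running Σ = -0.06888 - 0.10635j)
  m=2: 0.03048 - 0.00634j × 0.30938 - 0.16733j = 0.00837 - 0.00706j  (running Σ = -0.06051 - 0.11341j)
  m=3: -0.39710 + 0.12611j × 0.23080 - 0.21231j = -0.06488 + 0.11341j  (running Σ = -0.12539 + 0.00000j)
Σ over m = -0.12539 + 0.00000j; ×(4π/7) → -0.22510 + 0.00000j. Real part: -0.225102

-0.225102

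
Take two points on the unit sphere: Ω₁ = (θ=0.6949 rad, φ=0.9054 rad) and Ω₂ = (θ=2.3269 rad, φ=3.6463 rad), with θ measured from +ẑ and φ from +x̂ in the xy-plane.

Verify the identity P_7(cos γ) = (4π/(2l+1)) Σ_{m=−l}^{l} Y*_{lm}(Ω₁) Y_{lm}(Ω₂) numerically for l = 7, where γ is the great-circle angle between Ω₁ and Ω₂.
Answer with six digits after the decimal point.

Addition theorem: P_7(cos γ) = (4π/15) Σ_m Y*_{lm}(Ω₁) Y_{lm}(Ω₂), m = −7…7:
  term(m=-7) = (0.001123, -0.000393)   from Y*(Ω₁)=(0.022033, 0.001205), Y(Ω₂)=(0.049860, -0.020574)
  term(m=-6) = (0.013953, -0.012675)   from Y*(Ω₁)=(0.065310, -0.074462), Y(Ω₂)=(0.189106, 0.021527)
  term(m=-5) = (0.042285, -0.091555)   from Y*(Ω₁)=(-0.048557, -0.258912), Y(Ω₂)=(0.312011, 0.221833)
  term(m=-4) = (0.006224, -0.194594)   from Y*(Ω₁)=(-0.392500, -0.204343), Y(Ω₂)=(0.190596, 0.396553)
  term(m=-3) = (-0.022329, -0.057788)   from Y*(Ω₁)=(-0.366110, 0.165868), Y(Ω₂)=(-0.008731, 0.153888)
  term(m=-2) = (-0.001204, -0.001244)   from Y*(Ω₁)=(0.001422, -0.005811), Y(Ω₂)=(0.154061, -0.244978)
  term(m=-1) = (-0.106792, -0.045238)   from Y*(Ω₁)=(-0.241185, -0.307325), Y(Ω₂)=(0.259859, -0.143554)
  term(m=+0) = (0.024992, 0.000000)   from Y*(Ω₁)=(-0.119376, -0.000000), Y(Ω₂)=(-0.209354, 0.000000)
  term(m=+1) = (-0.106792, 0.045238)   from Y*(Ω₁)=(0.241185, -0.307325), Y(Ω₂)=(-0.259859, -0.143554)
  term(m=+2) = (-0.001204, 0.001244)   from Y*(Ω₁)=(0.001422, 0.005811), Y(Ω₂)=(0.154061, 0.244978)
  term(m=+3) = (-0.022329, 0.057788)   from Y*(Ω₁)=(0.366110, 0.165868), Y(Ω₂)=(0.008731, 0.153888)
  term(m=+4) = (0.006224, 0.194594)   from Y*(Ω₁)=(-0.392500, 0.204343), Y(Ω₂)=(0.190596, -0.396553)
  term(m=+5) = (0.042285, 0.091555)   from Y*(Ω₁)=(0.048557, -0.258912), Y(Ω₂)=(-0.312011, 0.221833)
  term(m=+6) = (0.013953, 0.012675)   from Y*(Ω₁)=(0.065310, 0.074462), Y(Ω₂)=(0.189106, -0.021527)
  term(m=+7) = (0.001123, 0.000393)   from Y*(Ω₁)=(-0.022033, 0.001205), Y(Ω₂)=(-0.049860, -0.020574)
Accumulated sum (-0.108487, -0.000000); after 4π/(2l+1) scaling, (-0.090885, -0.000000) ⇒ P_7 = -0.090885

-0.090885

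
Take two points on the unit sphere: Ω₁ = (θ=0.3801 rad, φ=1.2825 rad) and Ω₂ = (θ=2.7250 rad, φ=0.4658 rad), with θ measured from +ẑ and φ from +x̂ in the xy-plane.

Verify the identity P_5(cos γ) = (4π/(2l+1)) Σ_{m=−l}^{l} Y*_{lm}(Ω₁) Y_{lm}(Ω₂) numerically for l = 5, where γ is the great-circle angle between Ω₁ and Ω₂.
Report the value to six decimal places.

Expand P_5 via completeness: Σ_{m} conj(Y_{5,m}) at Ω₁ times Y_{5,m} at Ω₂ —
  [-5]  conj(Y_{5,-5})(Ω₁) = 0.00324 + 0.00042j ; Y_{5,-5}(Ω₂) = -0.00346 - 0.00366j ; Δ = -0.00001 - 0.00001j
  [-4]  conj(Y_{5,-4})(Ω₁) = 0.01047 - 0.02361j ; Y_{5,-4}(Ω₂) = 0.01037 + 0.03446j ; Δ = 0.00092 + 0.00012j
  [-3]  conj(Y_{5,-3})(Ω₁) = -0.09091 - 0.07749j ; Y_{5,-3}(Ω₂) = 0.02581 - 0.14735j ; Δ = -0.01376 + 0.01139j
  [-2]  conj(Y_{5,-2})(Ω₁) = -0.28823 + 0.18744j ; Y_{5,-2}(Ω₂) = -0.22841 + 0.30729j ; Δ = 0.00824 - 0.13138j
  [-1]  conj(Y_{5,-1})(Ω₁) = 0.15351 + 0.51764j ; Y_{5,-1}(Ω₂) = 0.46066 - 0.23157j ; Δ = 0.19059 + 0.20291j
  [+0]  conj(Y_{5,0})(Ω₁) = 0.16130 + 0.00000j ; Y_{5,0}(Ω₂) = -0.05558 + 0.00000j ; Δ = -0.00896 + 0.00000j
  [+1]  conj(Y_{5,1})(Ω₁) = -0.15351 + 0.51764j ; Y_{5,1}(Ω₂) = -0.46066 - 0.23157j ; Δ = 0.19059 - 0.20291j
  [+2]  conj(Y_{5,2})(Ω₁) = -0.28823 - 0.18744j ; Y_{5,2}(Ω₂) = -0.22841 - 0.30729j ; Δ = 0.00824 + 0.13138j
  [+3]  conj(Y_{5,3})(Ω₁) = 0.09091 - 0.07749j ; Y_{5,3}(Ω₂) = -0.02581 - 0.14735j ; Δ = -0.01376 - 0.01139j
  [+4]  conj(Y_{5,4})(Ω₁) = 0.01047 + 0.02361j ; Y_{5,4}(Ω₂) = 0.01037 - 0.03446j ; Δ = 0.00092 - 0.00012j
  [+5]  conj(Y_{5,5})(Ω₁) = -0.00324 + 0.00042j ; Y_{5,5}(Ω₂) = 0.00346 - 0.00366j ; Δ = -0.00001 + 0.00001j
Σ over m = 0.36298 + 0.00000j; ×(4π/11) → 0.41466 + 0.00000j. Real part: 0.414664

0.414664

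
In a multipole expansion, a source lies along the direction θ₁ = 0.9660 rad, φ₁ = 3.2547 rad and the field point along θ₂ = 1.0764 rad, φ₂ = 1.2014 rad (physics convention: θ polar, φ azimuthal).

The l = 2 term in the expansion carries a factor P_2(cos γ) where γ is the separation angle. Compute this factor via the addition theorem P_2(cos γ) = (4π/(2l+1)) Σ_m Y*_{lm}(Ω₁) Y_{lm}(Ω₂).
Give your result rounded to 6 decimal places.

-0.493428

Term-by-term m-sum for l=2 (normalisation 4π/5 = 2.513274):
  [-2]  conj(Y_{2,-2})(Ω₁) = +0.254732+0.058628i ; Y_{2,-2}(Ω₂) = -0.221270-0.201550i ; Δ = -0.044548-0.064314i
  [-1]  conj(Y_{2,-1})(Ω₁) = -0.359040-0.040784i ; Y_{2,-1}(Ω₂) = +0.116504-0.300913i ; Δ = -0.054102+0.103288i
  [+0]  conj(Y_{2,0})(Ω₁) = -0.009494-0.000000i ; Y_{2,0}(Ω₂) = -0.102360+0.000000i ; Δ = +0.000972+0.000000i
  [+1]  conj(Y_{2,1})(Ω₁) = +0.359040-0.040784i ; Y_{2,1}(Ω₂) = -0.116504-0.300913i ; Δ = -0.054102-0.103288i
  [+2]  conj(Y_{2,2})(Ω₁) = +0.254732-0.058628i ; Y_{2,2}(Ω₂) = -0.221270+0.201550i ; Δ = -0.044548+0.064314i
Accumulated sum -0.196329+0.000000i; after 4π/(2l+1) scaling, -0.493428+0.000000i ⇒ P_2 = -0.493428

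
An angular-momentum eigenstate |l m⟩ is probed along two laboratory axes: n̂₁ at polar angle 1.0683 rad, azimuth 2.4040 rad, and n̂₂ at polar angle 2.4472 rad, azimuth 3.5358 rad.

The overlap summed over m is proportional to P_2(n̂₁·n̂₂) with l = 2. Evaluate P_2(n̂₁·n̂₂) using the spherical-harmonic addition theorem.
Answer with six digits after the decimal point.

-0.473971

Summing Y*_{l m}(θ₁,φ₁)·Y_{l m}(θ₂,φ₂) over m ∈ [−2, 2]; prefactor 4π/(2·2+1) = 2.513274:
  term(m=-2) = -0.029973-0.036109i   from Y*(Ω₁)=+0.028322-0.295322i, Y(Ω₂)=+0.111511-0.112185i
  term(m=-1) = -0.052650+0.112128i   from Y*(Ω₁)=-0.241326+0.219289i, Y(Ω₂)=+0.350756-0.145908i
  term(m=+0) = -0.023341-0.000000i   from Y*(Ω₁)=-0.095924-0.000000i, Y(Ω₂)=+0.243328+0.000000i
  term(m=+1) = -0.052650-0.112128i   from Y*(Ω₁)=+0.241326+0.219289i, Y(Ω₂)=-0.350756-0.145908i
  term(m=+2) = -0.029973+0.036109i   from Y*(Ω₁)=+0.028322+0.295322i, Y(Ω₂)=+0.111511+0.112185i
Σ over m = -0.188587+0.000000i; ×(4π/5) → -0.473971+0.000000i. Real part: -0.473971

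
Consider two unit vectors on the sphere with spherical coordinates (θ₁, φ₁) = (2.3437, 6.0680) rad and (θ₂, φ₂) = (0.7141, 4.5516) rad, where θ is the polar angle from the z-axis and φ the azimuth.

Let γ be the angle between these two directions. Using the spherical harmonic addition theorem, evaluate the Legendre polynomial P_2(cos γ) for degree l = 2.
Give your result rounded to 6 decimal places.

-0.121785

Addition theorem: P_2(cos γ) = (4π/5) Σ_m Y*_{lm}(Ω₁) Y_{lm}(Ω₂), m = −2…2:
  m=-2: 0.17991 - 0.08259j × -0.15720 - 0.05237j = -0.03261 + 0.00356j  (running Σ = -0.03261 + 0.00356j)
  m=-1: -0.37725 + 0.08245j × -0.06121 + 0.37742j = -0.00803 - 0.14743j  (running Σ = -0.04063 - 0.14387j)
  m=0: 0.14588 + 0.00000j × 0.22493 + 0.00000j = 0.03281 + 0.00000j  (running Σ = -0.00782 - 0.14387j)
  m=1: 0.37725 + 0.08245j × 0.06121 + 0.37742j = -0.00803 + 0.14743j  (running Σ = -0.01585 + 0.00356j)
  m=2: 0.17991 + 0.08259j × -0.15720 + 0.05237j = -0.03261 - 0.00356j  (running Σ = -0.04846 - 0.00000j)
Σ over m = -0.04846 - 0.00000j; ×(4π/5) → -0.12178 - 0.00000j. Real part: -0.121785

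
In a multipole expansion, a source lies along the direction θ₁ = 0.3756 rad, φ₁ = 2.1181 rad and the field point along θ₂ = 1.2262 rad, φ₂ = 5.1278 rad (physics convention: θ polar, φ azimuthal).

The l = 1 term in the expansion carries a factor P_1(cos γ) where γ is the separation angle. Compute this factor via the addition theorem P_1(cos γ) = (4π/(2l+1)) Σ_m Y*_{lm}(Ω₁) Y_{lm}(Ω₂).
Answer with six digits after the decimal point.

-0.028000

Addition theorem: P_1(cos γ) = (4π/3) Σ_m Y*_{lm}(Ω₁) Y_{lm}(Ω₂), m = −1…1:
  [-1]  conj(Y_{1,-1})(Ω₁) = -0.06595 + 0.10823j ; Y_{1,-1}(Ω₂) = 0.13123 + 0.29753j ; Δ = -0.04086 - 0.00542j
  [+0]  conj(Y_{1,0})(Ω₁) = 0.45454 + 0.00000j ; Y_{1,0}(Ω₂) = 0.16506 + 0.00000j ; Δ = 0.07503 + 0.00000j
  [+1]  conj(Y_{1,1})(Ω₁) = 0.06595 + 0.10823j ; Y_{1,1}(Ω₂) = -0.13123 + 0.29753j ; Δ = -0.04086 + 0.00542j
Total Σ_m = -0.00668 + 0.00000j. Multiply by 4.188790: -0.02800 + 0.00000j. P_1(cos γ) = -0.028000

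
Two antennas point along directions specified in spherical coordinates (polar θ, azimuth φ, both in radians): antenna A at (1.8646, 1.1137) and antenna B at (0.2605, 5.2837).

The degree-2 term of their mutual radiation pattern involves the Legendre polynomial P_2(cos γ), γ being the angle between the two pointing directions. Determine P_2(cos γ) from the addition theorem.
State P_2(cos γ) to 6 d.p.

-0.251432

Summing Y*_{l m}(θ₁,φ₁)·Y_{l m}(θ₂,φ₂) over m ∈ [−2, 2]; prefactor 4π/(2·2+1) = 2.513274:
  m=-2: -0.21602 + 0.28030j × -0.01064 + 0.02331j = -0.00424 - 0.00802j  (running Σ = -0.00424 - 0.00802j)
  m=-1: -0.09451 - 0.19216j × 0.10397 + 0.16173j = 0.02125 - 0.03526j  (running Σ = 0.01702 - 0.04328j)
  m=0: -0.23604 + 0.00000j × 0.56801 + 0.00000j = -0.13407 + 0.00000j  (running Σ = -0.11706 - 0.04328j)
  m=1: 0.09451 - 0.19216j × -0.10397 + 0.16173j = 0.02125 + 0.03526j  (running Σ = -0.09581 - 0.00802j)
  m=2: -0.21602 - 0.28030j × -0.01064 - 0.02331j = -0.00424 + 0.00802j  (running Σ = -0.10004 - 0.00000j)
Total Σ_m = -0.10004 - 0.00000j. Multiply by 2.513274: -0.25143 - 0.00000j. P_2(cos γ) = -0.251432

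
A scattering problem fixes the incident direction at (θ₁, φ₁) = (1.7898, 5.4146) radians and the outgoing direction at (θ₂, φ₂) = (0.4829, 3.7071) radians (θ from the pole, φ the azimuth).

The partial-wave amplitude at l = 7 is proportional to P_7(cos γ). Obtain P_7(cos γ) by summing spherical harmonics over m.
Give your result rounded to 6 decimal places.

0.276825

Expand P_7 via completeness: Σ_{m} conj(Y_{7,m}) at Ω₁ times Y_{7,m} at Ω₂ —
  m=-7: +0.413515+0.085154i × +0.001593-0.001697i = +0.000803-0.000566i  (running Σ = +0.000803-0.000566i)
  m=-6: -0.168295-0.308704i × -0.016089+0.004133i = +0.003984+0.004271i  (running Σ = +0.004787+0.003705i)
  m=-5: +0.045369-0.117158i × +0.069290+0.022506i = +0.005780-0.007097i  (running Σ = +0.010567-0.003392i)
  m=-4: -0.326460+0.112824i × -0.138635-0.167553i = +0.064163+0.039058i  (running Σ = +0.074730+0.035666i)
  m=-3: -0.017990-0.010682i × +0.054465+0.430920i = +0.003623-0.008334i  (running Σ = +0.078354+0.027332i)
  m=-2: +0.054315+0.323443i × +0.212420-0.451464i = +0.157560+0.044185i  (running Σ = +0.235914+0.071517i)
  m=-1: +0.012661-0.014964i × -0.084473+0.053610i = -0.000267+0.001943i  (running Σ = +0.235646+0.073459i)
  m=0: +0.320895-0.000000i × -0.438950+0.000000i = -0.140857+0.000000i  (running Σ = +0.094789+0.073459i)
  m=1: -0.012661-0.014964i × +0.084473+0.053610i = -0.000267-0.001943i  (running Σ = +0.094522+0.071517i)
  m=2: +0.054315-0.323443i × +0.212420+0.451464i = +0.157560-0.044185i  (running Σ = +0.252082+0.027332i)
  m=3: +0.017990-0.010682i × -0.054465+0.430920i = +0.003623+0.008334i  (running Σ = +0.255705+0.035666i)
  m=4: -0.326460-0.112824i × -0.138635+0.167553i = +0.064163-0.039058i  (running Σ = +0.319868-0.003392i)
  m=5: -0.045369-0.117158i × -0.069290+0.022506i = +0.005780+0.007097i  (running Σ = +0.325649+0.003705i)
  m=6: -0.168295+0.308704i × -0.016089-0.004133i = +0.003984-0.004271i  (running Σ = +0.329632-0.000566i)
  m=7: -0.413515+0.085154i × -0.001593-0.001697i = +0.000803+0.000566i  (running Σ = +0.330436-0.000000i)
Total Σ_m = +0.330436-0.000000i. Multiply by 0.837758: +0.276825-0.000000i. P_7(cos γ) = 0.276825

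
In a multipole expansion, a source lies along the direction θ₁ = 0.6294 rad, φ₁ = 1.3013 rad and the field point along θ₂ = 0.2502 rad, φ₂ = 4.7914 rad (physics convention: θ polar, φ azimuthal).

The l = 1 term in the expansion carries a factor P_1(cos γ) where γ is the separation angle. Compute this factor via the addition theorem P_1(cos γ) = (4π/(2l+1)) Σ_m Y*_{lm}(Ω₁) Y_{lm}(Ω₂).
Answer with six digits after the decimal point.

0.646221

Expand P_1 via completeness: Σ_{m} conj(Y_{1,m}) at Ω₁ times Y_{1,m} at Ω₂ —
  m=-1: Y*=+0.054149+0.196038i  Y=+0.006752+0.085277i  product -0.016352+0.005941i
  m=+0: Y*=+0.394977-0.000000i  Y=+0.473389+0.000000i  product +0.186978+0.000000i
  m=+1: Y*=-0.054149+0.196038i  Y=-0.006752+0.085277i  product -0.016352-0.005941i
Total Σ_m = +0.154274+0.000000i. Multiply by 4.188790: +0.646221+0.000000i. P_1(cos γ) = 0.646221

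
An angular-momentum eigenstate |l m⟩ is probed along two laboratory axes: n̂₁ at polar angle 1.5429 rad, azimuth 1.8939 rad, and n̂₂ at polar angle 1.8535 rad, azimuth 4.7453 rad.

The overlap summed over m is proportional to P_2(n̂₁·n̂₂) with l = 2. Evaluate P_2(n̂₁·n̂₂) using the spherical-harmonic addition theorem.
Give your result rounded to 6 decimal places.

Term-by-term m-sum for l=2 (normalisation 4π/5 = 2.513274):
  m=-2: (-0.308151, -0.232419) × (-0.355445, 0.023430) = (0.114976, 0.075392)  (running Σ = (0.114976, 0.075392))
  m=-1: (-0.006839, 0.020425) × (-0.006810, -0.206838) = (0.004271, 0.001276)  (running Σ = (0.119248, 0.076668))
  m=0: (-0.314655, -0.000000) × (-0.241765, 0.000000) = (0.076073, 0.000000)  (running Σ = (0.195320, 0.076668))
  m=1: (0.006839, 0.020425) × (0.006810, -0.206838) = (0.004271, -0.001276)  (running Σ = (0.199592, 0.075392))
  m=2: (-0.308151, 0.232419) × (-0.355445, -0.023430) = (0.114976, -0.075392)  (running Σ = (0.314568, 0.000000))
Accumulated sum (0.314568, 0.000000); after 4π/(2l+1) scaling, (0.790596, 0.000000) ⇒ P_2 = 0.790596

0.790596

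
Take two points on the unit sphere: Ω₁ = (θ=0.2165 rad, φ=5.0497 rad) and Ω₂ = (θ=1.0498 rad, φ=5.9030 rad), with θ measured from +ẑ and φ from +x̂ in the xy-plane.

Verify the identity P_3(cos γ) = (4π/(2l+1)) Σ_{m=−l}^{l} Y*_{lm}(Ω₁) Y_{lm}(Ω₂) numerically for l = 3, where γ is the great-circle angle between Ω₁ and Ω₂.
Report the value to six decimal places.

Term-by-term m-sum for l=3 (normalisation 4π/7 = 1.795196):
  term(m=-3) = (-0.000941, -0.000619)   from Y*(Ω₁)=(-0.003506, 0.002193), Y(Ω₂)=(0.113538, 0.247407)
  term(m=-2) = (-0.002386, -0.017462)   from Y*(Ω₁)=(-0.035969, -0.028768), Y(Ω₂)=(0.277268, 0.263726)
  term(m=-1) = (0.011514, -0.013194)   from Y*(Ω₁)=(0.086602, -0.246929), Y(Ω₂)=(0.062143, 0.024834)
  term(m=+0) = (-0.210957, 0.000000)   from Y*(Ω₁)=(0.644839, -0.000000), Y(Ω₂)=(-0.327146, 0.000000)
  term(m=+1) = (0.011514, 0.013194)   from Y*(Ω₁)=(-0.086602, -0.246929), Y(Ω₂)=(-0.062143, 0.024834)
  term(m=+2) = (-0.002386, 0.017462)   from Y*(Ω₁)=(-0.035969, 0.028768), Y(Ω₂)=(0.277268, -0.263726)
  term(m=+3) = (-0.000941, 0.000619)   from Y*(Ω₁)=(0.003506, 0.002193), Y(Ω₂)=(-0.113538, 0.247407)
Total Σ_m = (-0.194582, 0.000000). Multiply by 1.795196: (-0.349314, 0.000000). P_3(cos γ) = -0.349314

-0.349314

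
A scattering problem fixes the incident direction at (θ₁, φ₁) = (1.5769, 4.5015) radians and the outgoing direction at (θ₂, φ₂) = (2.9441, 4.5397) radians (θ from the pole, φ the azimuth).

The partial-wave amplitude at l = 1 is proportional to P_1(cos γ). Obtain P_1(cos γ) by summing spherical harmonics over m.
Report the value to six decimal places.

Term-by-term m-sum for l=1 (normalisation 4π/3 = 4.188790):
  [-1]  conj(Y_{1,-1})(Ω₁) = -0.07232 - 0.33783j ; Y_{1,-1}(Ω₂) = -0.01165 + 0.06678j ; Δ = 0.02340 - 0.00089j
  [+0]  conj(Y_{1,0})(Ω₁) = -0.00298 + 0.00000j ; Y_{1,0}(Ω₂) = -0.47910 + 0.00000j ; Δ = 0.00143 + 0.00000j
  [+1]  conj(Y_{1,1})(Ω₁) = 0.07232 - 0.33783j ; Y_{1,1}(Ω₂) = 0.01165 + 0.06678j ; Δ = 0.02340 + 0.00089j
Accumulated sum 0.04824 + 0.00000j; after 4π/(2l+1) scaling, 0.20205 + 0.00000j ⇒ P_1 = 0.202050

0.202050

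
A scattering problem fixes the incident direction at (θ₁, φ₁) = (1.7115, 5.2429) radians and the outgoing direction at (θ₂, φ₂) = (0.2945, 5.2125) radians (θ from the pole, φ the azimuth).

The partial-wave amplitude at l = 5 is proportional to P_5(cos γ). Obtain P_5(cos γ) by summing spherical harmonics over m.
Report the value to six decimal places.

0.256271

Term-by-term m-sum for l=5 (normalisation 4π/11 = 1.142397):
  m=-5: Y*=+0.207475+0.389880i  Y=+0.000572-0.000766i  product +0.000417+0.000064i
  m=-4: Y*=+0.103606-0.168513i  Y=-0.004153-0.009064i  product -0.001958-0.000239i
  m=-3: Y*=+0.276293+0.005730i  Y=-0.061113-0.004313i  product -0.016860-0.001542i
  m=-2: Y*=-0.106991-0.191376i  Y=-0.128949+0.200924i  product +0.052248+0.003181i
  m=-1: Y*=+0.117577-0.200437i  Y=+0.258113+0.472349i  product +0.125024+0.003802i
  m=+0: Y*=-0.223837-0.000000i  Y=+0.417344+0.000000i  product -0.093417-0.000000i
  m=+1: Y*=-0.117577-0.200437i  Y=-0.258113+0.472349i  product +0.125024-0.003802i
  m=+2: Y*=-0.106991+0.191376i  Y=-0.128949-0.200924i  product +0.052248-0.003181i
  m=+3: Y*=-0.276293+0.005730i  Y=+0.061113-0.004313i  product -0.016860+0.001542i
  m=+4: Y*=+0.103606+0.168513i  Y=-0.004153+0.009064i  product -0.001958+0.000239i
  m=+5: Y*=-0.207475+0.389880i  Y=-0.000572-0.000766i  product +0.000417-0.000064i
Σ over m = +0.224327+0.000000i; ×(4π/11) → +0.256271+0.000000i. Real part: 0.256271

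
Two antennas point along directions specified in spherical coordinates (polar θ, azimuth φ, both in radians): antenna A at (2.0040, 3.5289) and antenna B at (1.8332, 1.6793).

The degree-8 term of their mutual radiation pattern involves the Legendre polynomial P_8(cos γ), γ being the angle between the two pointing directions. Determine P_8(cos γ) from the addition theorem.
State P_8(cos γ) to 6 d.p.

Expand P_8 via completeness: Σ_{m} conj(Y_{8,m}) at Ω₁ times Y_{8,m} at Ω₂ —
  m=-8: Y*=-0.23715 + 0.01024j  Y=0.25212 - 0.29765j  product -0.05674 + 0.07317j
  m=-7: Y*=-0.39908 + 0.18324j  Y=-0.28858 - 0.30392j  product 0.17086 + 0.06841j
  m=-6: Y*=-0.23647 + 0.25229j  Y=-0.00227 + 0.00173j  product 0.00010 - 0.00098j
  m=-5: Y*=0.02683 - 0.07005j  Y=-0.18214 - 0.30213j  product -0.02605 + 0.00465j
  m=-4: Y*=-0.00774 - 0.35879j  Y=-0.12155 + 0.05634j  product 0.02115 + 0.04317j
  m=-3: Y*=-0.04039 - 0.09322j  Y=-0.09314 - 0.27597j  product -0.02196 + 0.01983j
  m=-2: Y*=0.21975 + 0.21506j  Y=-0.18116 + 0.03994j  product -0.04840 - 0.03018j
  m=-1: Y*=0.15429 + 0.06294j  Y=-0.02805 - 0.25747j  product 0.01188 - 0.04149j
  m=+0: Y*=-0.28500 + 0.00000j  Y=-0.19931 + 0.00000j  product 0.05681 + 0.00000j
  m=+1: Y*=-0.15429 + 0.06294j  Y=0.02805 - 0.25747j  product 0.01188 + 0.04149j
  m=+2: Y*=0.21975 - 0.21506j  Y=-0.18116 - 0.03994j  product -0.04840 + 0.03018j
  m=+3: Y*=0.04039 - 0.09322j  Y=0.09314 - 0.27597j  product -0.02196 - 0.01983j
  m=+4: Y*=-0.00774 + 0.35879j  Y=-0.12155 - 0.05634j  product 0.02115 - 0.04317j
  m=+5: Y*=-0.02683 - 0.07005j  Y=0.18214 - 0.30213j  product -0.02605 - 0.00465j
  m=+6: Y*=-0.23647 - 0.25229j  Y=-0.00227 - 0.00173j  product 0.00010 + 0.00098j
  m=+7: Y*=0.39908 + 0.18324j  Y=0.28858 - 0.30392j  product 0.17086 - 0.06841j
  m=+8: Y*=-0.23715 - 0.01024j  Y=0.25212 + 0.29765j  product -0.05674 - 0.07317j
Σ over m = 0.15847 + 0.00000j; ×(4π/17) → 0.11714 + 0.00000j. Real part: 0.117140

0.117140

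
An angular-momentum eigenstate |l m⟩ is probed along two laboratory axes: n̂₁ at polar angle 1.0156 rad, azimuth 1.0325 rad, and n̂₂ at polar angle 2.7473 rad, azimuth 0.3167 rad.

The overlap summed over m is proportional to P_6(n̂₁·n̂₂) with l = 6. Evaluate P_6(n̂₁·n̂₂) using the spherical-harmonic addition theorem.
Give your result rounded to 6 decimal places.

0.003649

Addition theorem: P_6(cos γ) = (4π/13) Σ_m Y*_{lm}(Ω₁) Y_{lm}(Ω₂), m = −6…6:
  [-6]  conj(Y_{6,-6})(Ω₁) = (0.181227, -0.016023) ; Y_{6,-6}(Ω₂) = (-0.000502, -0.001469) ; Δ = (-0.000115, -0.000258)
  [-5]  conj(Y_{6,-5})(Ω₁) = (0.170077, -0.351986) ; Y_{6,-5}(Ω₂) = (0.000164, 0.012925) ; Δ = (0.004577, 0.002140)
  [-4]  conj(Y_{6,-4})(Ω₁) = (-0.210440, -0.319531) ; Y_{6,-4}(Ω₂) = (0.019483, -0.062104) ; Δ = (-0.023944, 0.006844)
  [-3]  conj(Y_{6,-3})(Ω₁) = (-0.011851, 0.000523) ; Y_{6,-3}(Ω₂) = (-0.126447, 0.176859) ; Δ = (0.001406, -0.002162)
  [-2]  conj(Y_{6,-2})(Ω₁) = (0.162178, -0.300999) ; Y_{6,-2}(Ω₂) = (0.373272, -0.274107) ; Δ = (-0.021969, -0.156809)
  [-1]  conj(Y_{6,-1})(Ω₁) = (-0.074535, -0.124824) ; Y_{6,-1}(Ω₂) = (-0.472928, 0.154993) ; Δ = (0.054596, 0.047480)
  [+0]  conj(Y_{6,0})(Ω₁) = (0.305840, -0.000000) ; Y_{6,0}(Ω₂) = (-0.082819, 0.000000) ; Δ = (-0.025329, 0.000000)
  [+1]  conj(Y_{6,1})(Ω₁) = (0.074535, -0.124824) ; Y_{6,1}(Ω₂) = (0.472928, 0.154993) ; Δ = (0.054596, -0.047480)
  [+2]  conj(Y_{6,2})(Ω₁) = (0.162178, 0.300999) ; Y_{6,2}(Ω₂) = (0.373272, 0.274107) ; Δ = (-0.021969, 0.156809)
  [+3]  conj(Y_{6,3})(Ω₁) = (0.011851, 0.000523) ; Y_{6,3}(Ω₂) = (0.126447, 0.176859) ; Δ = (0.001406, 0.002162)
  [+4]  conj(Y_{6,4})(Ω₁) = (-0.210440, 0.319531) ; Y_{6,4}(Ω₂) = (0.019483, 0.062104) ; Δ = (-0.023944, -0.006844)
  [+5]  conj(Y_{6,5})(Ω₁) = (-0.170077, -0.351986) ; Y_{6,5}(Ω₂) = (-0.000164, 0.012925) ; Δ = (0.004577, -0.002140)
  [+6]  conj(Y_{6,6})(Ω₁) = (0.181227, 0.016023) ; Y_{6,6}(Ω₂) = (-0.000502, 0.001469) ; Δ = (-0.000115, 0.000258)
Total Σ_m = (0.003775, 0.000000). Multiply by 0.966644: (0.003649, 0.000000). P_6(cos γ) = 0.003649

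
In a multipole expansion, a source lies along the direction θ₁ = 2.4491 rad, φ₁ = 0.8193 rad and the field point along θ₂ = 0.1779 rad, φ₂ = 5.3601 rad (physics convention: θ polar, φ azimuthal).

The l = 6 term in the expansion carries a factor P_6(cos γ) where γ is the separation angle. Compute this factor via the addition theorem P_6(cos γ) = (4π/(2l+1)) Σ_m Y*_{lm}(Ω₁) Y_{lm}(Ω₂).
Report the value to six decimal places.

Addition theorem: P_6(cos γ) = (4π/13) Σ_m Y*_{lm}(Ω₁) Y_{lm}(Ω₂), m = −6…6:
  m=-6: Y*=0.00661 - 0.03205j  Y=0.00001 - 0.00001j  product -0.00000 - 0.00000j
  m=-5: Y*=0.07893 + 0.11153j  Y=-0.00003 - 0.00028j  product 0.00003 - 0.00003j
  m=-4: Y*=-0.32401 - 0.04421j  Y=-0.00288 - 0.00177j  product 0.00085 + 0.00070j
  m=-3: Y*=0.35566 - 0.28979j  Y=-0.02534 + 0.00989j  product -0.00614 + 0.01086j
  m=-2: Y*=-0.01724 + 0.25394j  Y=-0.04029 + 0.14261j  product -0.03552 - 0.01269j
  m=-1: Y*=0.16466 + 0.17622j  Y=0.29894 + 0.39511j  product -0.02040 + 0.11774j
  m=+0: Y*=-0.33811 + 0.00000j  Y=0.70578 + 0.00000j  product -0.23863 + 0.00000j
  m=+1: Y*=-0.16466 + 0.17622j  Y=-0.29894 + 0.39511j  product -0.02040 - 0.11774j
  m=+2: Y*=-0.01724 - 0.25394j  Y=-0.04029 - 0.14261j  product -0.03552 + 0.01269j
  m=+3: Y*=-0.35566 - 0.28979j  Y=0.02534 + 0.00989j  product -0.00614 - 0.01086j
  m=+4: Y*=-0.32401 + 0.04421j  Y=-0.00288 + 0.00177j  product 0.00085 - 0.00070j
  m=+5: Y*=-0.07893 + 0.11153j  Y=0.00003 - 0.00028j  product 0.00003 + 0.00003j
  m=+6: Y*=0.00661 + 0.03205j  Y=0.00001 + 0.00001j  product -0.00000 + 0.00000j
Accumulated sum -0.36100 - 0.00000j; after 4π/(2l+1) scaling, -0.34895 - 0.00000j ⇒ P_6 = -0.348954

-0.348954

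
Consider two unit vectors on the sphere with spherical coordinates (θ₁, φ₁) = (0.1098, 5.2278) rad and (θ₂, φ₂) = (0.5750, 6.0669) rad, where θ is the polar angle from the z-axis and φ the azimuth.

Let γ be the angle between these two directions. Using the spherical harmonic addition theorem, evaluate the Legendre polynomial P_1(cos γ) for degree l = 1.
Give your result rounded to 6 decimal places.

0.873955

Term-by-term m-sum for l=1 (normalisation 4π/3 = 4.188790):
  term(m=-1) = (0.004753, -0.005293)   from Y*(Ω₁)=(0.018660, -0.032941), Y(Ω₂)=(0.183514, 0.040322)
  term(m=+0) = (0.199136, 0.000000)   from Y*(Ω₁)=(0.485660, -0.000000), Y(Ω₂)=(0.410031, 0.000000)
  term(m=+1) = (0.004753, 0.005293)   from Y*(Ω₁)=(-0.018660, -0.032941), Y(Ω₂)=(-0.183514, 0.040322)
Σ over m = (0.208641, 0.000000); ×(4π/3) → (0.873955, 0.000000). Real part: 0.873955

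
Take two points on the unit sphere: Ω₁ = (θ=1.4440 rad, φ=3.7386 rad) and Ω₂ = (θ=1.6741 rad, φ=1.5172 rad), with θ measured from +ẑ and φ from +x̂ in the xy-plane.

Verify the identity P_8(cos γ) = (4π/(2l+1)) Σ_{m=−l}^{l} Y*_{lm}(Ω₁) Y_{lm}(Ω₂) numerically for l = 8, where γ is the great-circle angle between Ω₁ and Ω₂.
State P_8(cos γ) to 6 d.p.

0.237143

Addition theorem: P_8(cos γ) = (4π/17) Σ_m Y*_{lm}(Ω₁) Y_{lm}(Ω₂), m = −8…8:
  [-8]  conj(Y_{8,-8})(Ω₁) = 0.03075 - 0.48226j ; Y_{8,-8}(Ω₂) = 0.44915 + 0.20532j ; Δ = 0.11283 - 0.21029j
  [-7]  conj(Y_{8,-7})(Ω₁) = 0.12528 + 0.21219j ; Y_{8,-7}(Ω₂) = 0.07504 - 0.19055j ; Δ = 0.04983 - 0.00795j
  [-6]  conj(Y_{8,-6})(Ω₁) = 0.24660 + 0.11623j ; Y_{8,-6}(Ω₂) = 0.29068 + 0.09684j ; Δ = 0.06043 + 0.05767j
  [-5]  conj(Y_{8,-5})(Ω₁) = -0.26928 + 0.04250j ; Y_{8,-5}(Ω₂) = 0.06140 - 0.22362j ; Δ = -0.00703 + 0.06283j
  [-4]  conj(Y_{8,-4})(Ω₁) = -0.14353 + 0.13467j ; Y_{8,-4}(Ω₂) = 0.23648 + 0.05149j ; Δ = -0.04087 + 0.02446j
  [-3]  conj(Y_{8,-3})(Ω₁) = 0.06110 - 0.27294j ; Y_{8,-3}(Ω₂) = 0.03871 - 0.23868j ; Δ = -0.06278 - 0.02515j
  [-2]  conj(Y_{8,-2})(Ω₁) = -0.05935 - 0.15000j ; Y_{8,-2}(Ω₂) = 0.21102 + 0.02271j ; Δ = -0.00912 - 0.03300j
  [-1]  conj(Y_{8,-1})(Ω₁) = 0.23274 + 0.15821j ; Y_{8,-1}(Ω₂) = 0.01314 - 0.24496j ; Δ = 0.04181 - 0.05493j
  [+0]  conj(Y_{8,0})(Ω₁) = 0.15061 + 0.00000j ; Y_{8,0}(Ω₂) = 0.20328 + 0.00000j ; Δ = 0.03062 + 0.00000j
  [+1]  conj(Y_{8,1})(Ω₁) = -0.23274 + 0.15821j ; Y_{8,1}(Ω₂) = -0.01314 - 0.24496j ; Δ = 0.04181 + 0.05493j
  [+2]  conj(Y_{8,2})(Ω₁) = -0.05935 + 0.15000j ; Y_{8,2}(Ω₂) = 0.21102 - 0.02271j ; Δ = -0.00912 + 0.03300j
  [+3]  conj(Y_{8,3})(Ω₁) = -0.06110 - 0.27294j ; Y_{8,3}(Ω₂) = -0.03871 - 0.23868j ; Δ = -0.06278 + 0.02515j
  [+4]  conj(Y_{8,4})(Ω₁) = -0.14353 - 0.13467j ; Y_{8,4}(Ω₂) = 0.23648 - 0.05149j ; Δ = -0.04087 - 0.02446j
  [+5]  conj(Y_{8,5})(Ω₁) = 0.26928 + 0.04250j ; Y_{8,5}(Ω₂) = -0.06140 - 0.22362j ; Δ = -0.00703 - 0.06283j
  [+6]  conj(Y_{8,6})(Ω₁) = 0.24660 - 0.11623j ; Y_{8,6}(Ω₂) = 0.29068 - 0.09684j ; Δ = 0.06043 - 0.05767j
  [+7]  conj(Y_{8,7})(Ω₁) = -0.12528 + 0.21219j ; Y_{8,7}(Ω₂) = -0.07504 - 0.19055j ; Δ = 0.04983 + 0.00795j
  [+8]  conj(Y_{8,8})(Ω₁) = 0.03075 + 0.48226j ; Y_{8,8}(Ω₂) = 0.44915 - 0.20532j ; Δ = 0.11283 + 0.21029j
Accumulated sum 0.32081 + 0.00000j; after 4π/(2l+1) scaling, 0.23714 + 0.00000j ⇒ P_8 = 0.237143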